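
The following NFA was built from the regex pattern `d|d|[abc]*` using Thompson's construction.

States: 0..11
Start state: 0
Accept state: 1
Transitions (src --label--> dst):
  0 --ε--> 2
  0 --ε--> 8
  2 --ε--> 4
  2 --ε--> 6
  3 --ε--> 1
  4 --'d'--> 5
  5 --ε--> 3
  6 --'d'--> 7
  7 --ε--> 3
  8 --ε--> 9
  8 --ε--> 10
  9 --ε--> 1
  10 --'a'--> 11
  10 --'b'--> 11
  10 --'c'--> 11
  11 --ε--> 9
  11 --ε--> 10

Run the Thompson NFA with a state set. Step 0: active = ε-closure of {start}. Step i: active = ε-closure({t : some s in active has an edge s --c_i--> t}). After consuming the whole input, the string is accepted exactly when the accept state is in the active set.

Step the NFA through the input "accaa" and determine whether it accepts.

Answer: ACCEPT

Derivation:
initial (ε-close {0}): {0,1,2,4,6,8,9,10}
'a' @ 1: {1,9,10,11}  [accepting]
'c' @ 2: {1,9,10,11}  [accepting]
'c' @ 3: {1,9,10,11}  [accepting]
'a' @ 4: {1,9,10,11}  [accepting]
'a' @ 5: {1,9,10,11}  [accepting]
end set {1,9,10,11} — state 1 in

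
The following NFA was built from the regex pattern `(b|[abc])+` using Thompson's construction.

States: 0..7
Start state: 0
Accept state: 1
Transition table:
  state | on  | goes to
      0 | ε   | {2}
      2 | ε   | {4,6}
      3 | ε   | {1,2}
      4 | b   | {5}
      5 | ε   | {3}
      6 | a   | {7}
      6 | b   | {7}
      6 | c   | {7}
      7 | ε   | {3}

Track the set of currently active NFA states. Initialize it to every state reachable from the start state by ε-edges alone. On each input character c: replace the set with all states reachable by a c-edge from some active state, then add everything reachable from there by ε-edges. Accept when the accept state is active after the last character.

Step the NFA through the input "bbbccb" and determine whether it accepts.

S₀ = ε-closure({0}) = {0,2,4,6}
'b' @ 1: {1,2,3,4,5,6,7}  [accepting]
'b' @ 2: {1,2,3,4,5,6,7}  [accepting]
'b' @ 3: {1,2,3,4,5,6,7}  [accepting]
'c' @ 4: {1,2,3,4,6,7}  [accepting]
'c' @ 5: {1,2,3,4,6,7}  [accepting]
'b' @ 6: {1,2,3,4,5,6,7}  [accepting]
end set {1,2,3,4,5,6,7} — state 1 in

Answer: ACCEPT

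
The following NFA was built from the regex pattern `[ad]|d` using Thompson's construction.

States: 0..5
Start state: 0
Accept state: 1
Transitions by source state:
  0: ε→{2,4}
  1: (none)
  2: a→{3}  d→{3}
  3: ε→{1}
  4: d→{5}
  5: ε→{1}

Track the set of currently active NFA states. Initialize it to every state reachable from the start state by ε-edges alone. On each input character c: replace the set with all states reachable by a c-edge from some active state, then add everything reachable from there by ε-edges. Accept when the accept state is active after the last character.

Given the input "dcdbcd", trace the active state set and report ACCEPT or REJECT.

initial (ε-close {0}): {0,2,4}
'd' @ 1: {1,3,5}  (accept∈set)
'c' @ 2: {}  — no active states
rest 'dbcd' ignored (set empty)
end set {} — state 1 not in

Answer: REJECT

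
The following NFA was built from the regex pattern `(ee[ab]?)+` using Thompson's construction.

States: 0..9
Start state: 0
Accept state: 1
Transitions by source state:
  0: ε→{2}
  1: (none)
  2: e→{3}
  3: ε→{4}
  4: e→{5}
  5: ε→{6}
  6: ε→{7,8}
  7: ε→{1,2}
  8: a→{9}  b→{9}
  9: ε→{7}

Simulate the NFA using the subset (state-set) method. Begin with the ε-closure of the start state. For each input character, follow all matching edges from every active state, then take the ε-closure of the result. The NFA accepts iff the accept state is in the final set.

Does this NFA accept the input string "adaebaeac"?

Answer: REJECT

Steps:
initial (ε-close {0}): {0,2}
'a' @ 1: {}  — no active states
rest 'daebaeac' ignored (set empty)
final: {}; accept 1 not in set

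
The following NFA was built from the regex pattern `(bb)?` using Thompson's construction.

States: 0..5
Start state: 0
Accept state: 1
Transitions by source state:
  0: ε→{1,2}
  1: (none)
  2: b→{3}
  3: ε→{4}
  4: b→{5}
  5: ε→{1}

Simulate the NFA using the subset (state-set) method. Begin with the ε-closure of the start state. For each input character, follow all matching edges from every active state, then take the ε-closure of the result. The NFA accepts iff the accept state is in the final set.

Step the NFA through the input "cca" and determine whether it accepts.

Answer: REJECT

Steps:
start: ε-closure({0}) = {0,1,2}
'c' @ 1: {}  — no active states
rest 'ca' ignored (set empty)
final: {}; accept 1 not in set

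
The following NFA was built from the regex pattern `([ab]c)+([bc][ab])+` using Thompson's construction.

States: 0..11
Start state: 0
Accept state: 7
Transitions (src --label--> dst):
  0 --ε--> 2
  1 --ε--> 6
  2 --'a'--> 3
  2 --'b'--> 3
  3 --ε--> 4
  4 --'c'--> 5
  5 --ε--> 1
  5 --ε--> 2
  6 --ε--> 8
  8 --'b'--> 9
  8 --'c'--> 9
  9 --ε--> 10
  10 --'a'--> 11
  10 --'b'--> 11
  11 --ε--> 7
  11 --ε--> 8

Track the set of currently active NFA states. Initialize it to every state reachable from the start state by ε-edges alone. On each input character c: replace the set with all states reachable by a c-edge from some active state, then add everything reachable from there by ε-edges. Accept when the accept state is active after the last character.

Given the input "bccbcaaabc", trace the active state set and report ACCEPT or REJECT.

Answer: REJECT

Trace:
S₀ = ε-closure({0}) = {0,2}
'b' @ 1: {3,4}
'c' @ 2: {1,2,5,6,8}
'c' @ 3: {9,10}
'b' @ 4: {7,8,11}  ✓accept
'c' @ 5: {9,10}
'a' @ 6: {7,8,11}  ✓accept
'a' @ 7: {}  — no active states
rest 'abc' ignored (set empty)
end set {} — state 7 not in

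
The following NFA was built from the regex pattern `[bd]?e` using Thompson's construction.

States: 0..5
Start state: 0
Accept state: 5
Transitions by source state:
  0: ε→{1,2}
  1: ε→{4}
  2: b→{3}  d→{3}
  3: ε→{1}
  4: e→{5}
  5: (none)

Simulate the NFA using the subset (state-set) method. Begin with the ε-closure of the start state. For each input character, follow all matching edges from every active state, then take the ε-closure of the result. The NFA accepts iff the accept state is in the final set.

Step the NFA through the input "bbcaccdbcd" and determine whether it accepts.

start: ε-closure({0}) = {0,1,2,4}
'b' @ 1: {1,3,4}
'b' @ 2: {}  — state set empty
rest 'caccdbcd' ignored (set empty)
after full input: {}  (accept=5 not in)

Answer: REJECT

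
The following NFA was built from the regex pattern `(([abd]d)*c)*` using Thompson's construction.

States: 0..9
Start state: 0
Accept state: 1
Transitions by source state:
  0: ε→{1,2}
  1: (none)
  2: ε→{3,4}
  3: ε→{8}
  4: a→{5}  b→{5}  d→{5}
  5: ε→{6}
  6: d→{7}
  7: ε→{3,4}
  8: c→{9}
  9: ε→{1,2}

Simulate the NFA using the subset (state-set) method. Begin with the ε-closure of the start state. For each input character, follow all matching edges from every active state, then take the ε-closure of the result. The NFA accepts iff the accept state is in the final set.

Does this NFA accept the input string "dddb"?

initial (ε-close {0}): {0,1,2,3,4,8}
'd' @ 1: {5,6}
'd' @ 2: {3,4,7,8}
'd' @ 3: {5,6}
'b' @ 4: {}  — no active states
end set {} — state 1 not in

Answer: REJECT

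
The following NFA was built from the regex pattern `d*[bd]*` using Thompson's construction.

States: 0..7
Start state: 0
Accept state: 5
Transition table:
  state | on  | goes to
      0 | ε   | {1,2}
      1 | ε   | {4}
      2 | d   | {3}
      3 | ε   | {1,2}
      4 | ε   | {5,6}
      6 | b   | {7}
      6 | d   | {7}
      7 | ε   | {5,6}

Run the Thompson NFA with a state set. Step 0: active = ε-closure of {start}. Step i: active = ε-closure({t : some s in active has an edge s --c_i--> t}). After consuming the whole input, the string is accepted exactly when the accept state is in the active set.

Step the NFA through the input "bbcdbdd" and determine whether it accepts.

start: ε-closure({0}) = {0,1,2,4,5,6}
'b' @ 1: {5,6,7}  [accepting]
'b' @ 2: {5,6,7}  [accepting]
'c' @ 3: {}  — no active states
rest 'dbdd' ignored (set empty)
final: {}; accept 5 not in set

Answer: REJECT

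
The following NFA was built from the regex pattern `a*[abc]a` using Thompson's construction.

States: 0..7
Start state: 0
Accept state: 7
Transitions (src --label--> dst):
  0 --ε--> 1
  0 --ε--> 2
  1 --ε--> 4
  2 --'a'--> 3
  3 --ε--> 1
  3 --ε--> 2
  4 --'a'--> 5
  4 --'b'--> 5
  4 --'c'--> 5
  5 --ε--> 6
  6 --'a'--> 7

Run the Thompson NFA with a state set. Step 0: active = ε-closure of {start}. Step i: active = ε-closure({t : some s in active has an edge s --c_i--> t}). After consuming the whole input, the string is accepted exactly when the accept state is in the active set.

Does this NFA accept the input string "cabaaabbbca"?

Answer: REJECT

Derivation:
S₀ = ε-closure({0}) = {0,1,2,4}
'c' @ 1: {5,6}
'a' @ 2: {7}  (accept∈set)
'b' @ 3: {}  — state set empty
rest 'aaabbbca' ignored (set empty)
after full input: {}  (accept=7 not in)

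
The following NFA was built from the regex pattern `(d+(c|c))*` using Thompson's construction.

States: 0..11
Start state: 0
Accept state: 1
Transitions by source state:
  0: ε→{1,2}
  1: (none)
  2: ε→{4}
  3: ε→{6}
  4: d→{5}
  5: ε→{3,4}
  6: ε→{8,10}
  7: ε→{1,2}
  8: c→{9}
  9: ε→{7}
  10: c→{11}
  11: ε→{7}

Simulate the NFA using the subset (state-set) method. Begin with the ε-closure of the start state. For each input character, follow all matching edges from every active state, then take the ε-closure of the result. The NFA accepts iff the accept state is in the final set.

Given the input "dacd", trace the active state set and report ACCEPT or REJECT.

S₀ = ε-closure({0}) = {0,1,2,4}
'd' @ 1: {3,4,5,6,8,10}
'a' @ 2: {}  — state set empty
rest 'cd' ignored (set empty)
final: {}; accept 1 not in set

Answer: REJECT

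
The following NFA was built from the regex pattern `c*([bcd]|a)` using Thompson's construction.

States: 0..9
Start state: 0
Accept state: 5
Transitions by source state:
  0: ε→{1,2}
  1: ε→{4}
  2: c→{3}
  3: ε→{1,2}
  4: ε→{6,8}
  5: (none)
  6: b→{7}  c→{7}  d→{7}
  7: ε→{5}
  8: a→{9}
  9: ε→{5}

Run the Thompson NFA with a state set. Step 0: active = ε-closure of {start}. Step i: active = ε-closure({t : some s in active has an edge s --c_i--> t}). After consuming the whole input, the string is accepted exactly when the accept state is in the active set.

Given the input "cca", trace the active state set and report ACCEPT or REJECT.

start: ε-closure({0}) = {0,1,2,4,6,8}
'c' @ 1: {1,2,3,4,5,6,7,8}  ✓accept
'c' @ 2: {1,2,3,4,5,6,7,8}  ✓accept
'a' @ 3: {5,9}  ✓accept
after full input: {5,9}  (accept=5 in)

Answer: ACCEPT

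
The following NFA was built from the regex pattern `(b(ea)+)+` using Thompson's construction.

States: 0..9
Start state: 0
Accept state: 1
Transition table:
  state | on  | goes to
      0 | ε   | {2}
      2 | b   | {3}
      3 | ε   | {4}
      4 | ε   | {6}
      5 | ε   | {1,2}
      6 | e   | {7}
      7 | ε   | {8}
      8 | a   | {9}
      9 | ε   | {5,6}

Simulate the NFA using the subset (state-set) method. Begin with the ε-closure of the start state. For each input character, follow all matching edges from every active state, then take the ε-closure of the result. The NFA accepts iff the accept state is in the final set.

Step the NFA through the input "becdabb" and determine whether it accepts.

Answer: REJECT

Steps:
S₀ = ε-closure({0}) = {0,2}
'b' @ 1: {3,4,6}
'e' @ 2: {7,8}
'c' @ 3: {}  — state set empty
rest 'dabb' ignored (set empty)
after full input: {}  (accept=1 not in)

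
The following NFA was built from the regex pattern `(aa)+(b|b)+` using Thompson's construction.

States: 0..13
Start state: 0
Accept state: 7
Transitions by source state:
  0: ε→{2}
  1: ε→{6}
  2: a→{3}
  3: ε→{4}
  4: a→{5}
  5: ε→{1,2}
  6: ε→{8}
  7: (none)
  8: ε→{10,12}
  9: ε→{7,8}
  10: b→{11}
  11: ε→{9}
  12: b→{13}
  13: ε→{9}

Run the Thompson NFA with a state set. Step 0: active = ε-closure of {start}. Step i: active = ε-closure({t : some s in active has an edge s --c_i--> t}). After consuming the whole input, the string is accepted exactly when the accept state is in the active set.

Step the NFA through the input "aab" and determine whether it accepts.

Answer: ACCEPT

Derivation:
start: ε-closure({0}) = {0,2}
'a' @ 1: {3,4}
'a' @ 2: {1,2,5,6,8,10,12}
'b' @ 3: {7,8,9,10,11,12,13}  (accept∈set)
end set {7,8,9,10,11,12,13} — state 7 in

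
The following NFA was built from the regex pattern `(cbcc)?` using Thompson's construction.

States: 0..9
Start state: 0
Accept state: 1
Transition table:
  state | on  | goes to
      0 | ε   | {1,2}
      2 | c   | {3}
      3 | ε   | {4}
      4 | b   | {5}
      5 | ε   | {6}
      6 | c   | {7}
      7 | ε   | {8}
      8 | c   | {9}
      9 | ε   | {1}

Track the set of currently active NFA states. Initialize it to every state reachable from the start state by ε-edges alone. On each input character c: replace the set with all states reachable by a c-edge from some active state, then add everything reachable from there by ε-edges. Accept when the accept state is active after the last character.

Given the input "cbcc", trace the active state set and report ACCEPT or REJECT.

Answer: ACCEPT

Trace:
S₀ = ε-closure({0}) = {0,1,2}
'c' @ 1: {3,4}
'b' @ 2: {5,6}
'c' @ 3: {7,8}
'c' @ 4: {1,9}  (accept∈set)
end set {1,9} — state 1 in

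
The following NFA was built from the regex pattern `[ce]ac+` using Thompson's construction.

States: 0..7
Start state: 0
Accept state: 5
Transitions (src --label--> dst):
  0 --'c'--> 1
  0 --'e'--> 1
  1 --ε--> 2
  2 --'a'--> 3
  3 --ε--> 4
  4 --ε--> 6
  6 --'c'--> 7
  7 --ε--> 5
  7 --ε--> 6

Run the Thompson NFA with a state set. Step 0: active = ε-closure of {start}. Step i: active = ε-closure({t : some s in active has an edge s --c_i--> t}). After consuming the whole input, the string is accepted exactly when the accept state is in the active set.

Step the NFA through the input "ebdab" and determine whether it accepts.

Answer: REJECT

Derivation:
start: ε-closure({0}) = {0}
'e' @ 1: {1,2}
'b' @ 2: {}  — state set empty
rest 'dab' ignored (set empty)
final: {}; accept 5 not in set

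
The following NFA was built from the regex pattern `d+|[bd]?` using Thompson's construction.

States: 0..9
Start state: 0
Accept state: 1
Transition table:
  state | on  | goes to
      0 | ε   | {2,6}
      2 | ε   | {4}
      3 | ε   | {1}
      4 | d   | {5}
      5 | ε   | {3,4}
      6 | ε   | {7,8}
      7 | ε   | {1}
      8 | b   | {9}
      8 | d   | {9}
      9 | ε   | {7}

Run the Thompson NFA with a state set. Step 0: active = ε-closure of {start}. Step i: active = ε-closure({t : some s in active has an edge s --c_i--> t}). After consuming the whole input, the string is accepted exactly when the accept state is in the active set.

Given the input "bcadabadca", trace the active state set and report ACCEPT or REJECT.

Answer: REJECT

Steps:
initial (ε-close {0}): {0,1,2,4,6,7,8}
'b' @ 1: {1,7,9}  (accept∈set)
'c' @ 2: {}  — no active states
rest 'adabadca' ignored (set empty)
final: {}; accept 1 not in set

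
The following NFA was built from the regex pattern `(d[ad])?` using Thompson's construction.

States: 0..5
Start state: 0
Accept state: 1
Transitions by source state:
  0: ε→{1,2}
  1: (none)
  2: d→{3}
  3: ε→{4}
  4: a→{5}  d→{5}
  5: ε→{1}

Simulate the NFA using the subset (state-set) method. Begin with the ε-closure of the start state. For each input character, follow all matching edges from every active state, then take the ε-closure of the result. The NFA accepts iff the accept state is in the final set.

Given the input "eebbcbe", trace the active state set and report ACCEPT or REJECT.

Answer: REJECT

Steps:
start: ε-closure({0}) = {0,1,2}
'e' @ 1: {}  — state set empty
rest 'ebbcbe' ignored (set empty)
final: {}; accept 1 not in set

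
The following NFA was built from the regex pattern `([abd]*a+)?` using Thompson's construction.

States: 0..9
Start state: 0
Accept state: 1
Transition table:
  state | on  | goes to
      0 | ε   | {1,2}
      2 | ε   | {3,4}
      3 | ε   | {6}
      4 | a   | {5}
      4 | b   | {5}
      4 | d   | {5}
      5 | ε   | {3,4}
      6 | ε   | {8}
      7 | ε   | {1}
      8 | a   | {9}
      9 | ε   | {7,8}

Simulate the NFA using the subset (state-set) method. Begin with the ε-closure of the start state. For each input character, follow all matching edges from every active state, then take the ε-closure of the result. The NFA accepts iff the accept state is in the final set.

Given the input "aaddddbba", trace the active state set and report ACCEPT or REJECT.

Answer: ACCEPT

Steps:
S₀ = ε-closure({0}) = {0,1,2,3,4,6,8}
'a' @ 1: {1,3,4,5,6,7,8,9}  ✓accept
'a' @ 2: {1,3,4,5,6,7,8,9}  ✓accept
'd' @ 3: {3,4,5,6,8}
'd' @ 4: {3,4,5,6,8}
'd' @ 5: {3,4,5,6,8}
'd' @ 6: {3,4,5,6,8}
'b' @ 7: {3,4,5,6,8}
'b' @ 8: {3,4,5,6,8}
'a' @ 9: {1,3,4,5,6,7,8,9}  ✓accept
after full input: {1,3,4,5,6,7,8,9}  (accept=1 in)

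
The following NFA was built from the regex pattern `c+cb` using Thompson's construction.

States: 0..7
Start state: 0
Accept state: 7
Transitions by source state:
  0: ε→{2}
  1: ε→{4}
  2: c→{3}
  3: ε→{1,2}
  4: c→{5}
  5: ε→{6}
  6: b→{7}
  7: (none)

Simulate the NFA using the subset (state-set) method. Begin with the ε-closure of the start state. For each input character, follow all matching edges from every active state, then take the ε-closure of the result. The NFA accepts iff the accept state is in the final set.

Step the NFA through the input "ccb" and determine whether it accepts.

start: ε-closure({0}) = {0,2}
'c' @ 1: {1,2,3,4}
'c' @ 2: {1,2,3,4,5,6}
'b' @ 3: {7}  (accept∈set)
final: {7}; accept 7 in set

Answer: ACCEPT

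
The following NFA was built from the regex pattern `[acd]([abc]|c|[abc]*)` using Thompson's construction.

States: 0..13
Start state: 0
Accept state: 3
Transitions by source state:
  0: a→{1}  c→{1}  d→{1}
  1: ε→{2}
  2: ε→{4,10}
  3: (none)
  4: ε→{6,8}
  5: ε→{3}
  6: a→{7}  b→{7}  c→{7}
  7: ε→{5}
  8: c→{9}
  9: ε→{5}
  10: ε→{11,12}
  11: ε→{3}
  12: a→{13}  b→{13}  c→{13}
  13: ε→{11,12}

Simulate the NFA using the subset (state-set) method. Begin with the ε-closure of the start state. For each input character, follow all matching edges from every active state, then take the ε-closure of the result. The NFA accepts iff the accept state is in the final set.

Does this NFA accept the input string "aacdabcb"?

S₀ = ε-closure({0}) = {0}
'a' @ 1: {1,2,3,4,6,8,10,11,12}  ✓accept
'a' @ 2: {3,5,7,11,12,13}  ✓accept
'c' @ 3: {3,11,12,13}  ✓accept
'd' @ 4: {}  — no active states
rest 'abcb' ignored (set empty)
final: {}; accept 3 not in set

Answer: REJECT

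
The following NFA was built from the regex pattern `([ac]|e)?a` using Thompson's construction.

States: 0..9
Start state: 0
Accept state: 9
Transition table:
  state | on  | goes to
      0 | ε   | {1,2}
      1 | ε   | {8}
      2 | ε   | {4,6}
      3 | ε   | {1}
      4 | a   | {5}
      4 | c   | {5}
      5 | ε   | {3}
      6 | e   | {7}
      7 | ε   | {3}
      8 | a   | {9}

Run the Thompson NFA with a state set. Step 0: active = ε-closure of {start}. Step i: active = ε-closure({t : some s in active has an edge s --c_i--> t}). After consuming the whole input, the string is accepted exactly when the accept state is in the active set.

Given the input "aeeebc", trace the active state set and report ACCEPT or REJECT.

Answer: REJECT

Derivation:
start: ε-closure({0}) = {0,1,2,4,6,8}
'a' @ 1: {1,3,5,8,9}  (accept∈set)
'e' @ 2: {}  — no active states
rest 'eebc' ignored (set empty)
after full input: {}  (accept=9 not in)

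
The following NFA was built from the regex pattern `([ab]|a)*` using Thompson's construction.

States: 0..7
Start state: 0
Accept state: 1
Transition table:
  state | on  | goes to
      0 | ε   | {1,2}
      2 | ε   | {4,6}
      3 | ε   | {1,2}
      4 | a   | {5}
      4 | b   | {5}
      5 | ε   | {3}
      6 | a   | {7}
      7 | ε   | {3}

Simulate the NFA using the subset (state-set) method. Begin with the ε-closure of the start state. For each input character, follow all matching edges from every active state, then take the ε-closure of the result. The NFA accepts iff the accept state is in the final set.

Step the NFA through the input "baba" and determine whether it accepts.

start: ε-closure({0}) = {0,1,2,4,6}
'b' @ 1: {1,2,3,4,5,6}  (accept∈set)
'a' @ 2: {1,2,3,4,5,6,7}  (accept∈set)
'b' @ 3: {1,2,3,4,5,6}  (accept∈set)
'a' @ 4: {1,2,3,4,5,6,7}  (accept∈set)
end set {1,2,3,4,5,6,7} — state 1 in

Answer: ACCEPT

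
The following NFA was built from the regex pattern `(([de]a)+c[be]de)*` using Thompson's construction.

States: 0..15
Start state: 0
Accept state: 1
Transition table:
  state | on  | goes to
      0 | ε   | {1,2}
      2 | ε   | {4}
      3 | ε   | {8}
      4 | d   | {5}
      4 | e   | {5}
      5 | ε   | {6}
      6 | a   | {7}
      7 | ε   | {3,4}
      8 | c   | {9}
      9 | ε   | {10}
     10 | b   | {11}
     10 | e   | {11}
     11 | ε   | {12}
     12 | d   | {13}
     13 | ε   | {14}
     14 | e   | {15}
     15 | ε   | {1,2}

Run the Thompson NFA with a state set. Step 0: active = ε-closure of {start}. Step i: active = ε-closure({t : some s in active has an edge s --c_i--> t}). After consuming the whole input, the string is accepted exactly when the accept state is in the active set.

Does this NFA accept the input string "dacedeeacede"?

Answer: ACCEPT

Steps:
start: ε-closure({0}) = {0,1,2,4}
'd' @ 1: {5,6}
'a' @ 2: {3,4,7,8}
'c' @ 3: {9,10}
'e' @ 4: {11,12}
'd' @ 5: {13,14}
'e' @ 6: {1,2,4,15}  [accepting]
'e' @ 7: {5,6}
'a' @ 8: {3,4,7,8}
'c' @ 9: {9,10}
'e' @ 10: {11,12}
'd' @ 11: {13,14}
'e' @ 12: {1,2,4,15}  [accepting]
end set {1,2,4,15} — state 1 in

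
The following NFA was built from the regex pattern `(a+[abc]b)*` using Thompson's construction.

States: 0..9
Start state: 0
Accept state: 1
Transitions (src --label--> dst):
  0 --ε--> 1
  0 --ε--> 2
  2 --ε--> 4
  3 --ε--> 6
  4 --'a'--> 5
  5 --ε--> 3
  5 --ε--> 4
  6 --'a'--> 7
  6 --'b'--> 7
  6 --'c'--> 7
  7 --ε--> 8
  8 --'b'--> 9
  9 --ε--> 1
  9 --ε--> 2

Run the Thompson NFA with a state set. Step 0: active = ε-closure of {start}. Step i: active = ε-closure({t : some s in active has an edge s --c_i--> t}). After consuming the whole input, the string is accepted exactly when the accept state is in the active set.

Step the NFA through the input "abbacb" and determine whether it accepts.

Answer: ACCEPT

Derivation:
initial (ε-close {0}): {0,1,2,4}
'a' @ 1: {3,4,5,6}
'b' @ 2: {7,8}
'b' @ 3: {1,2,4,9}  [accepting]
'a' @ 4: {3,4,5,6}
'c' @ 5: {7,8}
'b' @ 6: {1,2,4,9}  [accepting]
after full input: {1,2,4,9}  (accept=1 in)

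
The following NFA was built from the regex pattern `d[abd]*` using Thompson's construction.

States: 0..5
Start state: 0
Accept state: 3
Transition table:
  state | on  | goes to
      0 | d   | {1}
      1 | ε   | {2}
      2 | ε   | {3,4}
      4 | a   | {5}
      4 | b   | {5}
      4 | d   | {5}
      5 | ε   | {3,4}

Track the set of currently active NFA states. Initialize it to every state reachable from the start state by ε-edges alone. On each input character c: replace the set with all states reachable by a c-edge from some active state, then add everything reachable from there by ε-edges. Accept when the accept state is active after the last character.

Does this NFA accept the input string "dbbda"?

S₀ = ε-closure({0}) = {0}
'd' @ 1: {1,2,3,4}  [accepting]
'b' @ 2: {3,4,5}  [accepting]
'b' @ 3: {3,4,5}  [accepting]
'd' @ 4: {3,4,5}  [accepting]
'a' @ 5: {3,4,5}  [accepting]
after full input: {3,4,5}  (accept=3 in)

Answer: ACCEPT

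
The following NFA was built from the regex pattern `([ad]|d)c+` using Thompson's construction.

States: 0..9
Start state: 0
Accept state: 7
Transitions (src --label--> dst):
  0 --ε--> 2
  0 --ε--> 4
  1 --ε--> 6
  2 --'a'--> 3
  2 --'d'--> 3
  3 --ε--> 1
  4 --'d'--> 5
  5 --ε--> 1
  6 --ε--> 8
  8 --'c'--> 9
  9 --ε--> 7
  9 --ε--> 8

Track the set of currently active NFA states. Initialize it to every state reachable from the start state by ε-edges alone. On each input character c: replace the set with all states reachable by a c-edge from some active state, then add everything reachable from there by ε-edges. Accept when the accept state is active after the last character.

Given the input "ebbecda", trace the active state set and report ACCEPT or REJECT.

Answer: REJECT

Trace:
start: ε-closure({0}) = {0,2,4}
'e' @ 1: {}  — dead — no transitions
rest 'bbecda' ignored (set empty)
final: {}; accept 7 not in set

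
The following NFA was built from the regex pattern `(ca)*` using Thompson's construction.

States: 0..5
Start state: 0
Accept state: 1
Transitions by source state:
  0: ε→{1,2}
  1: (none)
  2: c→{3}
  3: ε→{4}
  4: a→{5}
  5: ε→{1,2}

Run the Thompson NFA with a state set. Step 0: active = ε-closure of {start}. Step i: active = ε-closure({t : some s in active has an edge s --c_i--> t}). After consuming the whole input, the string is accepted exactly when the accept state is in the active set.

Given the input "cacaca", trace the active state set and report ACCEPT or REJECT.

S₀ = ε-closure({0}) = {0,1,2}
'c' @ 1: {3,4}
'a' @ 2: {1,2,5}  (accept∈set)
'c' @ 3: {3,4}
'a' @ 4: {1,2,5}  (accept∈set)
'c' @ 5: {3,4}
'a' @ 6: {1,2,5}  (accept∈set)
final: {1,2,5}; accept 1 in set

Answer: ACCEPT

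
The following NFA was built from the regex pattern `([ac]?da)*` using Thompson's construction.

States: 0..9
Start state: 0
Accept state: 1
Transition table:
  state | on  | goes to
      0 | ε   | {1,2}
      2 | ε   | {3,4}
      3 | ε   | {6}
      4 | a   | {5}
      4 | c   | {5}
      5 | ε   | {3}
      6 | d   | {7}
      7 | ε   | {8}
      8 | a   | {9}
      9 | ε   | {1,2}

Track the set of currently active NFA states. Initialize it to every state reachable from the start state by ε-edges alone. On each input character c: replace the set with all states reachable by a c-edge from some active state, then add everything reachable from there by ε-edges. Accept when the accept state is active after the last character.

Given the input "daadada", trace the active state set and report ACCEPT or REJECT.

initial (ε-close {0}): {0,1,2,3,4,6}
'd' @ 1: {7,8}
'a' @ 2: {1,2,3,4,6,9}  (accept∈set)
'a' @ 3: {3,5,6}
'd' @ 4: {7,8}
'a' @ 5: {1,2,3,4,6,9}  (accept∈set)
'd' @ 6: {7,8}
'a' @ 7: {1,2,3,4,6,9}  (accept∈set)
final: {1,2,3,4,6,9}; accept 1 in set

Answer: ACCEPT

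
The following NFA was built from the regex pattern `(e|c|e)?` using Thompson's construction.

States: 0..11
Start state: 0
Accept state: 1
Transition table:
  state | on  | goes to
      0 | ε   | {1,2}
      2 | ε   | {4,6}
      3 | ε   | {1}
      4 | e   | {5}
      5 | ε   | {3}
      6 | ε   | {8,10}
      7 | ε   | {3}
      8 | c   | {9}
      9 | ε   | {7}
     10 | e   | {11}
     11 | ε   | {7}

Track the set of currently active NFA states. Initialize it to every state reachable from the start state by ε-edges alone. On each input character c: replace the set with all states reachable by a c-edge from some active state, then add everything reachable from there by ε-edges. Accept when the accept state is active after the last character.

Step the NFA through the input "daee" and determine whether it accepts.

Answer: REJECT

Derivation:
S₀ = ε-closure({0}) = {0,1,2,4,6,8,10}
'd' @ 1: {}  — no active states
rest 'aee' ignored (set empty)
final: {}; accept 1 not in set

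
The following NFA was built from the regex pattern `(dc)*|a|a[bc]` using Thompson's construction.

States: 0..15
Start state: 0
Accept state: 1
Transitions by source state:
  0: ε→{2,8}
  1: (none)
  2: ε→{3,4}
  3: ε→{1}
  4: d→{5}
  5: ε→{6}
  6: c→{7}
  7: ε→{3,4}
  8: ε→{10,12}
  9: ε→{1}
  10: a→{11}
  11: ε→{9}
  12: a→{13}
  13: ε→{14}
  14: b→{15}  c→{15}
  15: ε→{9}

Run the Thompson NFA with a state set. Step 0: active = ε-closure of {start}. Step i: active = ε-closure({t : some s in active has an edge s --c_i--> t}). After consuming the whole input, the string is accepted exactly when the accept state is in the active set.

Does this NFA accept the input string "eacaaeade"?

initial (ε-close {0}): {0,1,2,3,4,8,10,12}
'e' @ 1: {}  — dead — no transitions
rest 'acaaeade' ignored (set empty)
end set {} — state 1 not in

Answer: REJECT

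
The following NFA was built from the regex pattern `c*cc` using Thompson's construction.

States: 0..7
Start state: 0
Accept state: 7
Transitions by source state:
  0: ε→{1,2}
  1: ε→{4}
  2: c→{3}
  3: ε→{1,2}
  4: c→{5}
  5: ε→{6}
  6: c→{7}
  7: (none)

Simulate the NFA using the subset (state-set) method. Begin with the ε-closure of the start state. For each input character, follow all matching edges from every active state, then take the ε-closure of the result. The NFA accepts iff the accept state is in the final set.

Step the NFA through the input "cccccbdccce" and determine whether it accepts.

start: ε-closure({0}) = {0,1,2,4}
'c' @ 1: {1,2,3,4,5,6}
'c' @ 2: {1,2,3,4,5,6,7}  ✓accept
'c' @ 3: {1,2,3,4,5,6,7}  ✓accept
'c' @ 4: {1,2,3,4,5,6,7}  ✓accept
'c' @ 5: {1,2,3,4,5,6,7}  ✓accept
'b' @ 6: {}  — no active states
rest 'dccce' ignored (set empty)
after full input: {}  (accept=7 not in)

Answer: REJECT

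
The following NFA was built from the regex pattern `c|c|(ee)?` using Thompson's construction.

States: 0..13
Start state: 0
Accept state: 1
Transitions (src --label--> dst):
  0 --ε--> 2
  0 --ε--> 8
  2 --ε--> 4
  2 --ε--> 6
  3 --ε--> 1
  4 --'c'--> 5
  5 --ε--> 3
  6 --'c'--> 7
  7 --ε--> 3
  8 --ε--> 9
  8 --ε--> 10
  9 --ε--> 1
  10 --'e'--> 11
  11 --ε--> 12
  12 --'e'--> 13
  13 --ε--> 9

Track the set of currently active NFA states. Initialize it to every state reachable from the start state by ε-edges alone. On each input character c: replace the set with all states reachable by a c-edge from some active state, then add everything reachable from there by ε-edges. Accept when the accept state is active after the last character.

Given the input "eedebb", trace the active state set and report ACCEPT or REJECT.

Answer: REJECT

Steps:
initial (ε-close {0}): {0,1,2,4,6,8,9,10}
'e' @ 1: {11,12}
'e' @ 2: {1,9,13}  (accept∈set)
'd' @ 3: {}  — state set empty
rest 'ebb' ignored (set empty)
after full input: {}  (accept=1 not in)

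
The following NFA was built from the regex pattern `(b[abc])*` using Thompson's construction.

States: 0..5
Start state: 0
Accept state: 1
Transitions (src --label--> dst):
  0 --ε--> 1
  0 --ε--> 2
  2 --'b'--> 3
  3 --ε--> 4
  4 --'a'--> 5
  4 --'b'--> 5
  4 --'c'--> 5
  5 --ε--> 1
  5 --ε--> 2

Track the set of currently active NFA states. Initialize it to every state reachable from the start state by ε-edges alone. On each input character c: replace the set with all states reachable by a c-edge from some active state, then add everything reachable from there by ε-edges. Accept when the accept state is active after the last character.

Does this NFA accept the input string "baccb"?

Answer: REJECT

Steps:
S₀ = ε-closure({0}) = {0,1,2}
'b' @ 1: {3,4}
'a' @ 2: {1,2,5}  [accepting]
'c' @ 3: {}  — state set empty
rest 'cb' ignored (set empty)
final: {}; accept 1 not in set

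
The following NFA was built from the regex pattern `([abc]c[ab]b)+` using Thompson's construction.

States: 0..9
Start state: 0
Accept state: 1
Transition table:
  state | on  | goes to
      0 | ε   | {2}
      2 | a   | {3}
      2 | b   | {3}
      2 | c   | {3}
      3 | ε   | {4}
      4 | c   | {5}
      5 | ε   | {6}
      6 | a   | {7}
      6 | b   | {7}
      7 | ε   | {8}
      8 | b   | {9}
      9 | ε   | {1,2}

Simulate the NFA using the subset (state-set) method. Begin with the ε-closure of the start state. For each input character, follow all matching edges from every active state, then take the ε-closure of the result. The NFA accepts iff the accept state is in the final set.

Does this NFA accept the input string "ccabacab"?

S₀ = ε-closure({0}) = {0,2}
'c' @ 1: {3,4}
'c' @ 2: {5,6}
'a' @ 3: {7,8}
'b' @ 4: {1,2,9}  ✓accept
'a' @ 5: {3,4}
'c' @ 6: {5,6}
'a' @ 7: {7,8}
'b' @ 8: {1,2,9}  ✓accept
end set {1,2,9} — state 1 in

Answer: ACCEPT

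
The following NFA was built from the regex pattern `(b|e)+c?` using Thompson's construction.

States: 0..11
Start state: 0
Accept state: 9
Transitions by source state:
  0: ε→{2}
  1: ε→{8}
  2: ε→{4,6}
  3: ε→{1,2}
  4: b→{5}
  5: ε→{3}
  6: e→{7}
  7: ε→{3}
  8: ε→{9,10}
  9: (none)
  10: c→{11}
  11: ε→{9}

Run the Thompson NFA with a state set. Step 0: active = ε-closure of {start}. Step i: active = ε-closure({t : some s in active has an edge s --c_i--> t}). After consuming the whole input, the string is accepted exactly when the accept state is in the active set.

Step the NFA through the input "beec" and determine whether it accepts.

Answer: ACCEPT

Trace:
S₀ = ε-closure({0}) = {0,2,4,6}
'b' @ 1: {1,2,3,4,5,6,8,9,10}  [accepting]
'e' @ 2: {1,2,3,4,6,7,8,9,10}  [accepting]
'e' @ 3: {1,2,3,4,6,7,8,9,10}  [accepting]
'c' @ 4: {9,11}  [accepting]
end set {9,11} — state 9 in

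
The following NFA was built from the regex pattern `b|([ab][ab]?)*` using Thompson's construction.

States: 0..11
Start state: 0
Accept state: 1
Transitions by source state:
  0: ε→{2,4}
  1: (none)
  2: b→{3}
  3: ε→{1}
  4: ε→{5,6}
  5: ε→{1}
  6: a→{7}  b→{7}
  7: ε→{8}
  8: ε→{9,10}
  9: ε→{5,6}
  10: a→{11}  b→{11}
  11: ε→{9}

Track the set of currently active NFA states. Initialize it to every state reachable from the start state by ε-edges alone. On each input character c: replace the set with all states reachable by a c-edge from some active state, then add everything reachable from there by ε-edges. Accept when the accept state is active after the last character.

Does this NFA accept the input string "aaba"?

Answer: ACCEPT

Trace:
initial (ε-close {0}): {0,1,2,4,5,6}
'a' @ 1: {1,5,6,7,8,9,10}  [accepting]
'a' @ 2: {1,5,6,7,8,9,10,11}  [accepting]
'b' @ 3: {1,5,6,7,8,9,10,11}  [accepting]
'a' @ 4: {1,5,6,7,8,9,10,11}  [accepting]
after full input: {1,5,6,7,8,9,10,11}  (accept=1 in)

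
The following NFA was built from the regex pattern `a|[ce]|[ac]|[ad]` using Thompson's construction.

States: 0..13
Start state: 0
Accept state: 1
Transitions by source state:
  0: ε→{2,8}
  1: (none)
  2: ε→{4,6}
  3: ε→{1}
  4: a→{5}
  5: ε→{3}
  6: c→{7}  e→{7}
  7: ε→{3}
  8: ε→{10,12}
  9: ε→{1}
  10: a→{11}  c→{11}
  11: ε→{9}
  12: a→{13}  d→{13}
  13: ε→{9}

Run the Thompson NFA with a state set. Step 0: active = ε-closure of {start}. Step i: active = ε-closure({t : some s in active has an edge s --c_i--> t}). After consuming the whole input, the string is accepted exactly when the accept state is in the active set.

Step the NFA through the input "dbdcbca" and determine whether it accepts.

S₀ = ε-closure({0}) = {0,2,4,6,8,10,12}
'd' @ 1: {1,9,13}  ✓accept
'b' @ 2: {}  — dead — no transitions
rest 'dcbca' ignored (set empty)
end set {} — state 1 not in

Answer: REJECT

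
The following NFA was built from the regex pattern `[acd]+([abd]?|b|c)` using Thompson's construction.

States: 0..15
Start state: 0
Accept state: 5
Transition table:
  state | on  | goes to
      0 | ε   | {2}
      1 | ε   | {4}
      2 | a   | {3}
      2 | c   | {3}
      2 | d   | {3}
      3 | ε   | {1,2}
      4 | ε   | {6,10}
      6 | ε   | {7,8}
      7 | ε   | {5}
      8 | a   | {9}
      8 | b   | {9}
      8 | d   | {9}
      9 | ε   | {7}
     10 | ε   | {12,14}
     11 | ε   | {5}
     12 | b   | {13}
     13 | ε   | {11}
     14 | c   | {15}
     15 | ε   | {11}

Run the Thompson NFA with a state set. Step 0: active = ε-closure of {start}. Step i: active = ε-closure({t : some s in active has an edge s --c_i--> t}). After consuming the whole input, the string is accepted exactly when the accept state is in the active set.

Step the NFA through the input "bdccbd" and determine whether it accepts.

Answer: REJECT

Derivation:
S₀ = ε-closure({0}) = {0,2}
'b' @ 1: {}  — dead — no transitions
rest 'dccbd' ignored (set empty)
end set {} — state 5 not in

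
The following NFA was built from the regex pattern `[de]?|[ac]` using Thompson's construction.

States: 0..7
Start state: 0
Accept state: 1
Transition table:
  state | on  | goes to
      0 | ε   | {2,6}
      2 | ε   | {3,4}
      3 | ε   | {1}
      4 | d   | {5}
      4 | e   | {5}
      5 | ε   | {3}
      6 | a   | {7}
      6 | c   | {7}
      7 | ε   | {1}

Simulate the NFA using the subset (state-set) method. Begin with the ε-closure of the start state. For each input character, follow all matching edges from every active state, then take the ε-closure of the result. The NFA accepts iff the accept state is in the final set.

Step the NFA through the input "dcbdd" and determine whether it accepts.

Answer: REJECT

Derivation:
start: ε-closure({0}) = {0,1,2,3,4,6}
'd' @ 1: {1,3,5}  (accept∈set)
'c' @ 2: {}  — no active states
rest 'bdd' ignored (set empty)
final: {}; accept 1 not in set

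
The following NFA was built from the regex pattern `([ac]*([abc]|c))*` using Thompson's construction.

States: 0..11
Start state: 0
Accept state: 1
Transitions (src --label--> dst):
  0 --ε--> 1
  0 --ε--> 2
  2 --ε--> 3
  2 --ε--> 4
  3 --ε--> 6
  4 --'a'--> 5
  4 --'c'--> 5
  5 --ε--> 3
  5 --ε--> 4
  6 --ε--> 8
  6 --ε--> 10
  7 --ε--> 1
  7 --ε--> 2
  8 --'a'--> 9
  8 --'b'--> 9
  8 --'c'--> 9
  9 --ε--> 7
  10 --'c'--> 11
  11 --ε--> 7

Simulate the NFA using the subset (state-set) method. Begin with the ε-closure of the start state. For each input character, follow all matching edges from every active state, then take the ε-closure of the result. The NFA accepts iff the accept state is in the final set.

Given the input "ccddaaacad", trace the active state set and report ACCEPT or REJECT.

S₀ = ε-closure({0}) = {0,1,2,3,4,6,8,10}
'c' @ 1: {1,2,3,4,5,6,7,8,9,10,11}  (accept∈set)
'c' @ 2: {1,2,3,4,5,6,7,8,9,10,11}  (accept∈set)
'd' @ 3: {}  — dead — no transitions
rest 'daaacad' ignored (set empty)
end set {} — state 1 not in

Answer: REJECT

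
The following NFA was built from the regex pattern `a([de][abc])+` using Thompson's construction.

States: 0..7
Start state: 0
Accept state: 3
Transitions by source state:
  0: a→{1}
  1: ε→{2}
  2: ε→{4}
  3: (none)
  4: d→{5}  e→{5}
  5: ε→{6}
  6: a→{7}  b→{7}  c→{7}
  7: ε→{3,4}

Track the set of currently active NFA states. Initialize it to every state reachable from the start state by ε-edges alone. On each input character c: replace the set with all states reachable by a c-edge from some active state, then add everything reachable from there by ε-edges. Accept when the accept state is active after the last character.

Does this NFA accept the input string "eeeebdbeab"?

S₀ = ε-closure({0}) = {0}
'e' @ 1: {}  — no active states
rest 'eeebdbeab' ignored (set empty)
end set {} — state 3 not in

Answer: REJECT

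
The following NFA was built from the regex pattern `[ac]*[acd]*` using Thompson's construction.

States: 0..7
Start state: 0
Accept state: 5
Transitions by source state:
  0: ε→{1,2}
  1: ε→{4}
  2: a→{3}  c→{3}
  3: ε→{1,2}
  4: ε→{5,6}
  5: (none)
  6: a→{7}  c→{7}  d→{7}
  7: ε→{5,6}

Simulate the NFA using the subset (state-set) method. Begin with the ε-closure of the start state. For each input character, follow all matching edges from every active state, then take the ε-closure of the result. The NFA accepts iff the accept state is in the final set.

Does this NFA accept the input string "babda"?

Answer: REJECT

Steps:
start: ε-closure({0}) = {0,1,2,4,5,6}
'b' @ 1: {}  — state set empty
rest 'abda' ignored (set empty)
end set {} — state 5 not in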